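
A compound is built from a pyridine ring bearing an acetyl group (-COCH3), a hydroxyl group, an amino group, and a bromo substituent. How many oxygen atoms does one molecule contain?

2

Atom tally by fragment:
  pyridine ring core → C:5 H:5 N:1
  (− 4 ring H displaced by substituents)
  + COCH3 → C:2 H:3 O:1
  + OH → O:1 H:1
  + NH2 → N:1 H:2
  + Br → Br:1
Element totals:
  C: 7
  H: 7
  Br: 1
  N: 2
  O: 2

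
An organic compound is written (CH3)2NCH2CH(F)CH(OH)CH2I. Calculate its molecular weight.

261.08 g/mol

Atom tally by fragment:
  (CH3)2NCH2 → C:3 H:8 N:1
  CH(F) → C:1 H:1 F:1
  CH(OH) → C:1 H:2 O:1
  CH2I → C:1 H:2 I:1
Element totals:
  C: 6
  H: 13
  F: 1
  I: 1
  N: 1
  O: 1
Molecular formula: C6H13FINO.
  M = 6(12.011) + 13(1.008) + 18.998 + 126.904 + 14.007 + 15.999
    = 72.066 + 13.104 + 18.998 + 126.904 + 14.007 + 15.999 = 261.078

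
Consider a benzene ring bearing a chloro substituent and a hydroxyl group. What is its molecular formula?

C6H5ClO

Atom tally by fragment:
  benzene ring core → C:6 H:6
  (− 2 ring H displaced by substituents)
  + Cl → Cl:1
  + OH → O:1 H:1
Element totals:
  C: 6
  H: 5
  Cl: 1
  O: 1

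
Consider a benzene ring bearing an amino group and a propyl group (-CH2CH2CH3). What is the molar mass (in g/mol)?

Atom tally by fragment:
  benzene ring core → C:6 H:6
  (− 2 ring H displaced by substituents)
  + NH2 → N:1 H:2
  + CH2CH2CH3 → C:3 H:7
Element totals:
  C: 9
  H: 13
  N: 1
Molecular formula: C9H13N.
  M = 9(12.011) + 13(1.008) + 14.007
    = 108.099 + 13.104 + 14.007 = 135.210

135.21 g/mol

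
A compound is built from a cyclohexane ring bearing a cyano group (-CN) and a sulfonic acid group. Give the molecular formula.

Atom tally by fragment:
  cyclohexane ring core → C:6 H:12
  (− 2 ring H displaced by substituents)
  + CN → C:1 N:1
  + SO3H → S:1 O:3 H:1
Element totals:
  C: 7
  H: 11
  N: 1
  O: 3
  S: 1

C7H11NO3S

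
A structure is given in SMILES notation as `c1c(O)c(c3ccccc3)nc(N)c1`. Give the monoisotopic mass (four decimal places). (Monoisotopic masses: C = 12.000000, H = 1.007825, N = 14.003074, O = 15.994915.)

186.0793

Atom tally by fragment:
  pyridine ring core → C:5 H:5 N:1
  (− 3 ring H displaced by substituents)
  + OH → O:1 H:1
  + C6H5 → C:6 H:5
  + NH2 → N:1 H:2
Element totals:
  C: 11
  H: 10
  N: 2
  O: 1
Molecular formula: C11H10N2O.
  M = 11(12.0) + 10(1.007825) + 2(14.003074) + 15.994915
    = 132.000000 + 10.078250 + 28.006148 + 15.994915 = 186.079313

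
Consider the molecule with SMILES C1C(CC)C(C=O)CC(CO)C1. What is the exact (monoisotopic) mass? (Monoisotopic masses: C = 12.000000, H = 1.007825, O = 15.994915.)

Atom tally by fragment:
  cyclohexane ring core → C:6 H:12
  (− 3 ring H displaced by substituents)
  + C2H5 → C:2 H:5
  + CHO → C:1 H:1 O:1
  + CH2OH → C:1 H:3 O:1
Element totals:
  C: 10
  H: 18
  O: 2
Molecular formula: C10H18O2.
  M = 10(12.0) + 18(1.007825) + 2(15.994915)
    = 120.000000 + 18.140850 + 31.989830 = 170.130680

170.1307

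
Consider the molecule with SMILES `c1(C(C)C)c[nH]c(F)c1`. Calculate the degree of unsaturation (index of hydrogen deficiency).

Atom tally by fragment:
  pyrrole ring core → C:4 H:5 N:1
  (− 2 ring H displaced by substituents)
  + CH(CH3)2 → C:3 H:7
  + F → F:1
Element totals:
  C: 7
  H: 10
  F: 1
  N: 1
Molecular formula: C7H10FN.
DoU = (2C + 2 + N − H − X) / 2 = (2·7 + 2 + 1 − 10 − 1) / 2 = 3.

3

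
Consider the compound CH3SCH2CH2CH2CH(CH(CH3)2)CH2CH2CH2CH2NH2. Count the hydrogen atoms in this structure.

Element totals:
  C: 12
  H: 27
  N: 1
  S: 1

27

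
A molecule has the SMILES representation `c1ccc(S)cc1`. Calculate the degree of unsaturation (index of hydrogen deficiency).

Atom tally by fragment:
  benzene ring core → C:6 H:6
  (− 1 ring H displaced by substituents)
  + SH → S:1 H:1
Element totals:
  C: 6
  H: 6
  S: 1
Molecular formula: C6H6S.
DoU = (2C + 2 + N − H − X) / 2 = (2·6 + 2 + 0 − 6 − 0) / 2 = 4.

4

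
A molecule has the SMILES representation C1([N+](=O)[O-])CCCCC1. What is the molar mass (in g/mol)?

129.16 g/mol

Atom tally by fragment:
  cyclohexane ring core → C:6 H:12
  (− 1 ring H displaced by substituents)
  + NO2 → N:1 O:2
Element totals:
  C: 6
  H: 11
  N: 1
  O: 2
Molecular formula: C6H11NO2.
  M = 6(12.011) + 11(1.008) + 14.007 + 2(15.999)
    = 72.066 + 11.088 + 14.007 + 31.998 = 129.159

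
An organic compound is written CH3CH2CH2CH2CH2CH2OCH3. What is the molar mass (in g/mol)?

Atom tally by fragment:
  CH3 → C:1 H:3
  CH2 → C:1 H:2
  CH2 → C:1 H:2
  CH2 → C:1 H:2
  CH2 → C:1 H:2
  CH2OCH3 → C:2 H:5 O:1
Element totals:
  C: 7
  H: 16
  O: 1
Molecular formula: C7H16O.
  M = 7(12.011) + 16(1.008) + 15.999
    = 84.077 + 16.128 + 15.999 = 116.204

116.20 g/mol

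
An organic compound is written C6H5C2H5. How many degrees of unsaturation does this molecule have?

4

Atom tally by fragment:
  benzene ring core → C:6 H:6
  (− 1 ring H displaced by substituents)
  + C2H5 → C:2 H:5
Element totals:
  C: 8
  H: 10
Molecular formula: C8H10.
DoU = (2C + 2 + N − H − X) / 2 = (2·8 + 2 + 0 − 10 − 0) / 2 = 4.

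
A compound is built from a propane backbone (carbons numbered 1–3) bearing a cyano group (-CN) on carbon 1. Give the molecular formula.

C4H7N

Atom tally by fragment:
  NCCH2 → C:2 H:2 N:1
  CH2 → C:1 H:2
  CH3 → C:1 H:3
Element totals:
  C: 4
  H: 7
  N: 1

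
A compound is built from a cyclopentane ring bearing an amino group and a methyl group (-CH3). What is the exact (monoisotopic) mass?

99.1048

Atom tally by fragment:
  cyclopentane ring core → C:5 H:10
  (− 2 ring H displaced by substituents)
  + NH2 → N:1 H:2
  + CH3 → C:1 H:3
Element totals:
  C: 6
  H: 13
  N: 1
Molecular formula: C6H13N.
  M = 6(12.0) + 13(1.007825) + 14.003074
    = 72.000000 + 13.101725 + 14.003074 = 99.104799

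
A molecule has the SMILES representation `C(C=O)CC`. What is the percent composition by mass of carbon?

66.63%

Atom tally by fragment:
  OHCCH2 → C:2 H:3 O:1
  CH2 → C:1 H:2
  CH3 → C:1 H:3
Element totals:
  C: 4
  H: 8
  O: 1
Molecular formula: C4H8O.
Molar mass = 72.107 g/mol.
Mass from C: 4 × 12.011 = 48.044 g/mol.
%C = 48.044 / 72.107 × 100 = 66.63%.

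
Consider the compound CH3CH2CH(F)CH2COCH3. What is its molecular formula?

C6H11FO

Atom tally by fragment:
  CH3 → C:1 H:3
  CH2 → C:1 H:2
  CH(F) → C:1 H:1 F:1
  CH2COCH3 → C:3 H:5 O:1
Element totals:
  C: 6
  H: 11
  F: 1
  O: 1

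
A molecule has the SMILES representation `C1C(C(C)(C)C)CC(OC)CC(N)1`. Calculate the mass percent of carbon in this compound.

71.30%

Atom tally by fragment:
  cyclohexane ring core → C:6 H:12
  (− 3 ring H displaced by substituents)
  + C(CH3)3 → C:4 H:9
  + OCH3 → C:1 H:3 O:1
  + NH2 → N:1 H:2
Element totals:
  C: 11
  H: 23
  N: 1
  O: 1
Molecular formula: C11H23NO.
Molar mass = 185.311 g/mol.
Mass from C: 11 × 12.011 = 132.121 g/mol.
%C = 132.121 / 185.311 × 100 = 71.30%.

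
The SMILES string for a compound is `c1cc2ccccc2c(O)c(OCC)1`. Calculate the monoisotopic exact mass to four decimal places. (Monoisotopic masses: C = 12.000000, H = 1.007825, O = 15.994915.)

188.0837

Atom tally by fragment:
  naphthalene ring system core → C:10 H:8
  (− 2 ring H displaced by substituents)
  + OH → O:1 H:1
  + OC2H5 → C:2 H:5 O:1
Element totals:
  C: 12
  H: 12
  O: 2
Molecular formula: C12H12O2.
  M = 12(12.0) + 12(1.007825) + 2(15.994915)
    = 144.000000 + 12.093900 + 31.989830 = 188.083730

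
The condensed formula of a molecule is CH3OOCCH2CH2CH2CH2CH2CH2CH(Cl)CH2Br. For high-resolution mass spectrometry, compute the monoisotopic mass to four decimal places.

Element totals:
  C: 10
  H: 18
  Br: 1
  Cl: 1
  O: 2
Molecular formula: C10H18BrClO2.
  M = 10(12.0) + 18(1.007825) + 78.918338 + 34.968853 + 2(15.994915)
    = 120.000000 + 18.140850 + 78.918338 + 34.968853 + 31.989830 = 284.017871

284.0179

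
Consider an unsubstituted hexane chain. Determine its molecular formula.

Atom tally by fragment:
  CH3 → C:1 H:3
  CH2 → C:1 H:2
  CH2 → C:1 H:2
  CH2 → C:1 H:2
  CH2 → C:1 H:2
  CH3 → C:1 H:3
Element totals:
  C: 6
  H: 14

C6H14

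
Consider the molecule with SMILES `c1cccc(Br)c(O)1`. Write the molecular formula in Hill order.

C6H5BrO

Atom tally by fragment:
  benzene ring core → C:6 H:6
  (− 2 ring H displaced by substituents)
  + Br → Br:1
  + OH → O:1 H:1
Element totals:
  C: 6
  H: 5
  Br: 1
  O: 1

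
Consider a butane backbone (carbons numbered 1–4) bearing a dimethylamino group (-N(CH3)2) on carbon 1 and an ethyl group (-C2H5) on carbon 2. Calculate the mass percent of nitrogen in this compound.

10.84%

Atom tally by fragment:
  (CH3)2NCH2 → C:3 H:8 N:1
  CH(C2H5) → C:3 H:6
  CH2 → C:1 H:2
  CH3 → C:1 H:3
Element totals:
  C: 8
  H: 19
  N: 1
Molecular formula: C8H19N.
Molar mass = 129.247 g/mol.
Mass from N: 1 × 14.007 = 14.007 g/mol.
%N = 14.007 / 129.247 × 100 = 10.84%.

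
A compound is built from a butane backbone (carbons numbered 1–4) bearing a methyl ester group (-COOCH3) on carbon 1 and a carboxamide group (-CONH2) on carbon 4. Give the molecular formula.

C7H13NO3

Atom tally by fragment:
  CH3OOCCH2 → C:3 H:5 O:2
  CH2 → C:1 H:2
  CH2 → C:1 H:2
  CH2CONH2 → C:2 H:4 O:1 N:1
Element totals:
  C: 7
  H: 13
  N: 1
  O: 3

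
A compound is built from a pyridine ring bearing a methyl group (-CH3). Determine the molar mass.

93.13 g/mol

Atom tally by fragment:
  pyridine ring core → C:5 H:5 N:1
  (− 1 ring H displaced by substituents)
  + CH3 → C:1 H:3
Element totals:
  C: 6
  H: 7
  N: 1
Molecular formula: C6H7N.
  M = 6(12.011) + 7(1.008) + 14.007
    = 72.066 + 7.056 + 14.007 = 93.129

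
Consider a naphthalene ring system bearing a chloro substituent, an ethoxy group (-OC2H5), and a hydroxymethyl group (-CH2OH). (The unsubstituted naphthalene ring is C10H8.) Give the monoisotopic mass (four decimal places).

236.0604

Atom tally by fragment:
  naphthalene ring system core → C:10 H:8
  (− 3 ring H displaced by substituents)
  + Cl → Cl:1
  + OC2H5 → C:2 H:5 O:1
  + CH2OH → C:1 H:3 O:1
Element totals:
  C: 13
  H: 13
  Cl: 1
  O: 2
Molecular formula: C13H13ClO2.
  M = 13(12.0) + 13(1.007825) + 34.968853 + 2(15.994915)
    = 156.000000 + 13.101725 + 34.968853 + 31.989830 = 236.060408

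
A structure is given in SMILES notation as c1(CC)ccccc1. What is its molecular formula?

Atom tally by fragment:
  benzene ring core → C:6 H:6
  (− 1 ring H displaced by substituents)
  + C2H5 → C:2 H:5
Element totals:
  C: 8
  H: 10

C8H10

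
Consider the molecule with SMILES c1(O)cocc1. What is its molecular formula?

C4H4O2

Atom tally by fragment:
  furan ring core → C:4 H:4 O:1
  (− 1 ring H displaced by substituents)
  + OH → O:1 H:1
Element totals:
  C: 4
  H: 4
  O: 2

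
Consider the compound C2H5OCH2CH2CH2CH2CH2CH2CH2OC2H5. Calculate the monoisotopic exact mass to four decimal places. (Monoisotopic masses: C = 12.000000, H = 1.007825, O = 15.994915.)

188.1776

Element totals:
  C: 11
  H: 24
  O: 2
Molecular formula: C11H24O2.
  M = 11(12.0) + 24(1.007825) + 2(15.994915)
    = 132.000000 + 24.187800 + 31.989830 = 188.177630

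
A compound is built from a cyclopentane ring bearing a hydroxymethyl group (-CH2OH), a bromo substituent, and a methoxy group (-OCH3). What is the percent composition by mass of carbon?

Atom tally by fragment:
  cyclopentane ring core → C:5 H:10
  (− 3 ring H displaced by substituents)
  + CH2OH → C:1 H:3 O:1
  + Br → Br:1
  + OCH3 → C:1 H:3 O:1
Element totals:
  C: 7
  H: 13
  Br: 1
  O: 2
Molecular formula: C7H13BrO2.
Molar mass = 209.083 g/mol.
Mass from C: 7 × 12.011 = 84.077 g/mol.
%C = 84.077 / 209.083 × 100 = 40.21%.

40.21%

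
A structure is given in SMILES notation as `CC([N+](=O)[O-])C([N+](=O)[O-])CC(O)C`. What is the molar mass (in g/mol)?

192.17 g/mol

Atom tally by fragment:
  CH3 → C:1 H:3
  CH(NO2) → C:1 H:1 N:1 O:2
  CH(NO2) → C:1 H:1 N:1 O:2
  CH2 → C:1 H:2
  CH(OH) → C:1 H:2 O:1
  CH3 → C:1 H:3
Element totals:
  C: 6
  H: 12
  N: 2
  O: 5
Molecular formula: C6H12N2O5.
  M = 6(12.011) + 12(1.008) + 2(14.007) + 5(15.999)
    = 72.066 + 12.096 + 28.014 + 79.995 = 192.171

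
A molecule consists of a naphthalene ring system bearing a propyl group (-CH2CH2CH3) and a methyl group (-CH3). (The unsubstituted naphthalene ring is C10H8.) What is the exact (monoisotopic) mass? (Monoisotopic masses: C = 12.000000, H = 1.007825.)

184.1252

Atom tally by fragment:
  naphthalene ring system core → C:10 H:8
  (− 2 ring H displaced by substituents)
  + CH2CH2CH3 → C:3 H:7
  + CH3 → C:1 H:3
Element totals:
  C: 14
  H: 16
Molecular formula: C14H16.
  M = 14(12.0) + 16(1.007825)
    = 168.000000 + 16.125200 = 184.125200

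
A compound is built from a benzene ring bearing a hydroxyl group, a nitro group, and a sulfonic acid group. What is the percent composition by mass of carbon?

32.88%

Atom tally by fragment:
  benzene ring core → C:6 H:6
  (− 3 ring H displaced by substituents)
  + OH → O:1 H:1
  + NO2 → N:1 O:2
  + SO3H → S:1 O:3 H:1
Element totals:
  C: 6
  H: 5
  N: 1
  O: 6
  S: 1
Molecular formula: C6H5NO6S.
Molar mass = 219.167 g/mol.
Mass from C: 6 × 12.011 = 72.066 g/mol.
%C = 72.066 / 219.167 × 100 = 32.88%.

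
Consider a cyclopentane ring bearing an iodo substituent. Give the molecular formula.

C5H9I

Atom tally by fragment:
  cyclopentane ring core → C:5 H:10
  (− 1 ring H displaced by substituents)
  + I → I:1
Element totals:
  C: 5
  H: 9
  I: 1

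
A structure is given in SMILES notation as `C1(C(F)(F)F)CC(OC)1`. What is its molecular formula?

C5H7F3O

Atom tally by fragment:
  cyclopropane ring core → C:3 H:6
  (− 2 ring H displaced by substituents)
  + CF3 → C:1 F:3
  + OCH3 → C:1 H:3 O:1
Element totals:
  C: 5
  H: 7
  F: 3
  O: 1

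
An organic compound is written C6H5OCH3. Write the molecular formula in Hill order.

Atom tally by fragment:
  benzene ring core → C:6 H:6
  (− 1 ring H displaced by substituents)
  + OCH3 → C:1 H:3 O:1
Element totals:
  C: 7
  H: 8
  O: 1

C7H8O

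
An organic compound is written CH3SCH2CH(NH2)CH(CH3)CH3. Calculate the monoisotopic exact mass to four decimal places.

133.0925

Atom tally by fragment:
  CH3SCH2 → C:2 H:5 S:1
  CH(NH2) → C:1 H:3 N:1
  CH(CH3) → C:2 H:4
  CH3 → C:1 H:3
Element totals:
  C: 6
  H: 15
  N: 1
  S: 1
Molecular formula: C6H15NS.
  M = 6(12.0) + 15(1.007825) + 14.003074 + 31.972071
    = 72.000000 + 15.117375 + 14.003074 + 31.972071 = 133.092520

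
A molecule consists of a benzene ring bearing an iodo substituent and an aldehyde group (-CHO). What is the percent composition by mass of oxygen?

Atom tally by fragment:
  benzene ring core → C:6 H:6
  (− 2 ring H displaced by substituents)
  + I → I:1
  + CHO → C:1 H:1 O:1
Element totals:
  C: 7
  H: 5
  I: 1
  O: 1
Molecular formula: C7H5IO.
Molar mass = 232.020 g/mol.
Mass from O: 1 × 15.999 = 15.999 g/mol.
%O = 15.999 / 232.020 × 100 = 6.90%.

6.90%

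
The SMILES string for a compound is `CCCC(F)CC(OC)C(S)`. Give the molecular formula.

C8H17FOS

Atom tally by fragment:
  CH3 → C:1 H:3
  CH2 → C:1 H:2
  CH2 → C:1 H:2
  CH(F) → C:1 H:1 F:1
  CH2 → C:1 H:2
  CH(OCH3) → C:2 H:4 O:1
  CH2SH → C:1 H:3 S:1
Element totals:
  C: 8
  H: 17
  F: 1
  O: 1
  S: 1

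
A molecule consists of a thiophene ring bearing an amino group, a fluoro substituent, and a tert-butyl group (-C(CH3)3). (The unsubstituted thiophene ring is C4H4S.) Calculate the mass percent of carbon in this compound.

55.46%

Atom tally by fragment:
  thiophene ring core → C:4 H:4 S:1
  (− 3 ring H displaced by substituents)
  + NH2 → N:1 H:2
  + F → F:1
  + C(CH3)3 → C:4 H:9
Element totals:
  C: 8
  H: 12
  F: 1
  N: 1
  S: 1
Molecular formula: C8H12FNS.
Molar mass = 173.249 g/mol.
Mass from C: 8 × 12.011 = 96.088 g/mol.
%C = 96.088 / 173.249 × 100 = 55.46%.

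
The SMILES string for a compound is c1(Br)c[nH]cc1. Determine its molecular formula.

Atom tally by fragment:
  pyrrole ring core → C:4 H:5 N:1
  (− 1 ring H displaced by substituents)
  + Br → Br:1
Element totals:
  C: 4
  H: 4
  Br: 1
  N: 1

C4H4BrN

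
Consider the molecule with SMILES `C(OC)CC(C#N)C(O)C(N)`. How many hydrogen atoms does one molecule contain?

Atom tally by fragment:
  CH3OCH2 → C:2 H:5 O:1
  CH2 → C:1 H:2
  CH(CN) → C:2 H:1 N:1
  CH(OH) → C:1 H:2 O:1
  CH2NH2 → C:1 H:4 N:1
Element totals:
  C: 7
  H: 14
  N: 2
  O: 2

14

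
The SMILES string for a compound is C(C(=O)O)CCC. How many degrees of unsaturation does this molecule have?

1

Atom tally by fragment:
  HOOCCH2 → C:2 H:3 O:2
  CH2 → C:1 H:2
  CH2 → C:1 H:2
  CH3 → C:1 H:3
Element totals:
  C: 5
  H: 10
  O: 2
Molecular formula: C5H10O2.
DoU = (2C + 2 + N − H − X) / 2 = (2·5 + 2 + 0 − 10 − 0) / 2 = 1.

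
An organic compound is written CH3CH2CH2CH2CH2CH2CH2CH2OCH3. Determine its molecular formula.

C9H20O

Atom tally by fragment:
  CH3 → C:1 H:3
  CH2 → C:1 H:2
  CH2 → C:1 H:2
  CH2 → C:1 H:2
  CH2 → C:1 H:2
  CH2 → C:1 H:2
  CH2 → C:1 H:2
  CH2OCH3 → C:2 H:5 O:1
Element totals:
  C: 9
  H: 20
  O: 1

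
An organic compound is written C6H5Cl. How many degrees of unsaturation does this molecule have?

Element totals:
  C: 6
  H: 5
  Cl: 1
Molecular formula: C6H5Cl.
DoU = (2C + 2 + N − H − X) / 2 = (2·6 + 2 + 0 − 5 − 1) / 2 = 4.

4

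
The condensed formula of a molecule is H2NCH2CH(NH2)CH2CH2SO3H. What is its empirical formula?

Atom tally by fragment:
  H2NCH2 → C:1 H:4 N:1
  CH(NH2) → C:1 H:3 N:1
  CH2 → C:1 H:2
  CH2SO3H → C:1 H:3 S:1 O:3
Element totals:
  C: 4
  H: 12
  N: 2
  O: 3
  S: 1
Molecular formula: C4H12N2O3S.
gcd of subscripts (4, 12, 2, 3, 1) = 1, so the empirical formula equals the molecular formula.

C4H12N2O3S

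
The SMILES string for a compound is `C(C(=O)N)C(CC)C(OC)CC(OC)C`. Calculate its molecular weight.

Atom tally by fragment:
  H2NOCCH2 → C:2 H:4 O:1 N:1
  CH(C2H5) → C:3 H:6
  CH(OCH3) → C:2 H:4 O:1
  CH2 → C:1 H:2
  CH(OCH3) → C:2 H:4 O:1
  CH3 → C:1 H:3
Element totals:
  C: 11
  H: 23
  N: 1
  O: 3
Molecular formula: C11H23NO3.
  M = 11(12.011) + 23(1.008) + 14.007 + 3(15.999)
    = 132.121 + 23.184 + 14.007 + 47.997 = 217.309

217.31 g/mol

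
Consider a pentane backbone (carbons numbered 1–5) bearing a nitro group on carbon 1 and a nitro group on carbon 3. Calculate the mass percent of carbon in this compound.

Atom tally by fragment:
  O2NCH2 → C:1 H:2 N:1 O:2
  CH2 → C:1 H:2
  CH(NO2) → C:1 H:1 N:1 O:2
  CH2 → C:1 H:2
  CH3 → C:1 H:3
Element totals:
  C: 5
  H: 10
  N: 2
  O: 4
Molecular formula: C5H10N2O4.
Molar mass = 162.145 g/mol.
Mass from C: 5 × 12.011 = 60.055 g/mol.
%C = 60.055 / 162.145 × 100 = 37.04%.

37.04%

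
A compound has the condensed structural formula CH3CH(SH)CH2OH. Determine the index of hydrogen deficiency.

Atom tally by fragment:
  CH3 → C:1 H:3
  CH(SH) → C:1 H:2 S:1
  CH2OH → C:1 H:3 O:1
Element totals:
  C: 3
  H: 8
  O: 1
  S: 1
Molecular formula: C3H8OS.
DoU = (2C + 2 + N − H − X) / 2 = (2·3 + 2 + 0 − 8 − 0) / 2 = 0.

0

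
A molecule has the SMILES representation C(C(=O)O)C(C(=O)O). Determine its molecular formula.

C4H6O4

Atom tally by fragment:
  HOOCCH2 → C:2 H:3 O:2
  CH2COOH → C:2 H:3 O:2
Element totals:
  C: 4
  H: 6
  O: 4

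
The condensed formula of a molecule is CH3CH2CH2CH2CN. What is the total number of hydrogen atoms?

9

Element totals:
  C: 5
  H: 9
  N: 1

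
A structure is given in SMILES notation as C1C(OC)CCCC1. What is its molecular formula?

Atom tally by fragment:
  cyclohexane ring core → C:6 H:12
  (− 1 ring H displaced by substituents)
  + OCH3 → C:1 H:3 O:1
Element totals:
  C: 7
  H: 14
  O: 1

C7H14O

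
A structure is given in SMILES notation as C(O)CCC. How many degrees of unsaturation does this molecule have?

Atom tally by fragment:
  HOCH2 → C:1 H:3 O:1
  CH2 → C:1 H:2
  CH2 → C:1 H:2
  CH3 → C:1 H:3
Element totals:
  C: 4
  H: 10
  O: 1
Molecular formula: C4H10O.
DoU = (2C + 2 + N − H − X) / 2 = (2·4 + 2 + 0 − 10 − 0) / 2 = 0.

0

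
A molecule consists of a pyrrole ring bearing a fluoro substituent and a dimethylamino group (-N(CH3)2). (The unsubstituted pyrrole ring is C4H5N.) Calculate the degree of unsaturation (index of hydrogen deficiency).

3

Atom tally by fragment:
  pyrrole ring core → C:4 H:5 N:1
  (− 2 ring H displaced by substituents)
  + F → F:1
  + N(CH3)2 → N:1 C:2 H:6
Element totals:
  C: 6
  H: 9
  F: 1
  N: 2
Molecular formula: C6H9FN2.
DoU = (2C + 2 + N − H − X) / 2 = (2·6 + 2 + 2 − 9 − 1) / 2 = 3.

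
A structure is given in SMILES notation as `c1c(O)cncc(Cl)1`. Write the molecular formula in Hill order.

Atom tally by fragment:
  pyridine ring core → C:5 H:5 N:1
  (− 2 ring H displaced by substituents)
  + OH → O:1 H:1
  + Cl → Cl:1
Element totals:
  C: 5
  H: 4
  Cl: 1
  N: 1
  O: 1

C5H4ClNO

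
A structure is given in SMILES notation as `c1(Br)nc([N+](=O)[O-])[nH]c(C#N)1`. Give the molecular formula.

C4HBrN4O2

Atom tally by fragment:
  imidazole ring core → C:3 H:4 N:2
  (− 3 ring H displaced by substituents)
  + Br → Br:1
  + NO2 → N:1 O:2
  + CN → C:1 N:1
Element totals:
  C: 4
  H: 1
  Br: 1
  N: 4
  O: 2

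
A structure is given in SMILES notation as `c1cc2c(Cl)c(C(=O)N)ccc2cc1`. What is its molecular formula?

Atom tally by fragment:
  naphthalene ring system core → C:10 H:8
  (− 2 ring H displaced by substituents)
  + Cl → Cl:1
  + CONH2 → C:1 H:2 O:1 N:1
Element totals:
  C: 11
  H: 8
  Cl: 1
  N: 1
  O: 1

C11H8ClNO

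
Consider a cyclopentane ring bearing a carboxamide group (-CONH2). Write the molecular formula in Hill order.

C6H11NO

Atom tally by fragment:
  cyclopentane ring core → C:5 H:10
  (− 1 ring H displaced by substituents)
  + CONH2 → C:1 H:2 O:1 N:1
Element totals:
  C: 6
  H: 11
  N: 1
  O: 1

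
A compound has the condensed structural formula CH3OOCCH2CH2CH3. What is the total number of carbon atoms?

Atom tally by fragment:
  CH3OOCCH2 → C:3 H:5 O:2
  CH2 → C:1 H:2
  CH3 → C:1 H:3
Element totals:
  C: 5
  H: 10
  O: 2

5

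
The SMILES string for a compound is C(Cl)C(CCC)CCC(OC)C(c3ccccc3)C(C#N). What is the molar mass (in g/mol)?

Atom tally by fragment:
  ClCH2 → C:1 H:2 Cl:1
  CH(CH2CH2CH3) → C:4 H:8
  CH2 → C:1 H:2
  CH2 → C:1 H:2
  CH(OCH3) → C:2 H:4 O:1
  CH(C6H5) → C:7 H:6
  CH2CN → C:2 H:2 N:1
Element totals:
  C: 18
  H: 26
  Cl: 1
  N: 1
  O: 1
Molecular formula: C18H26ClNO.
  M = 18(12.011) + 26(1.008) + 35.45 + 14.007 + 15.999
    = 216.198 + 26.208 + 35.450 + 14.007 + 15.999 = 307.862

307.86 g/mol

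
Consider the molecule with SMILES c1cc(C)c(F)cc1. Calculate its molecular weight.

110.13 g/mol

Atom tally by fragment:
  benzene ring core → C:6 H:6
  (− 2 ring H displaced by substituents)
  + CH3 → C:1 H:3
  + F → F:1
Element totals:
  C: 7
  H: 7
  F: 1
Molecular formula: C7H7F.
  M = 7(12.011) + 7(1.008) + 18.998
    = 84.077 + 7.056 + 18.998 = 110.131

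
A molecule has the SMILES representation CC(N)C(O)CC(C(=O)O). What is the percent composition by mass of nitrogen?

Atom tally by fragment:
  CH3 → C:1 H:3
  CH(NH2) → C:1 H:3 N:1
  CH(OH) → C:1 H:2 O:1
  CH2 → C:1 H:2
  CH2COOH → C:2 H:3 O:2
Element totals:
  C: 6
  H: 13
  N: 1
  O: 3
Molecular formula: C6H13NO3.
Molar mass = 147.174 g/mol.
Mass from N: 1 × 14.007 = 14.007 g/mol.
%N = 14.007 / 147.174 × 100 = 9.52%.

9.52%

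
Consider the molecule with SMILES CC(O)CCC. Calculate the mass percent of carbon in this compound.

68.13%

Atom tally by fragment:
  CH3 → C:1 H:3
  CH(OH) → C:1 H:2 O:1
  CH2 → C:1 H:2
  CH2 → C:1 H:2
  CH3 → C:1 H:3
Element totals:
  C: 5
  H: 12
  O: 1
Molecular formula: C5H12O.
Molar mass = 88.150 g/mol.
Mass from C: 5 × 12.011 = 60.055 g/mol.
%C = 60.055 / 88.150 × 100 = 68.13%.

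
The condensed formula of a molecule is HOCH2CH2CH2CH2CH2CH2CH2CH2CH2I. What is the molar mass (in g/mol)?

270.15 g/mol

Element totals:
  C: 9
  H: 19
  I: 1
  O: 1
Molecular formula: C9H19IO.
  M = 9(12.011) + 19(1.008) + 126.904 + 15.999
    = 108.099 + 19.152 + 126.904 + 15.999 = 270.154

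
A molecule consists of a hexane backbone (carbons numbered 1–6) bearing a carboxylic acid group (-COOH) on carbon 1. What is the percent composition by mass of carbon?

64.58%

Atom tally by fragment:
  HOOCCH2 → C:2 H:3 O:2
  CH2 → C:1 H:2
  CH2 → C:1 H:2
  CH2 → C:1 H:2
  CH2 → C:1 H:2
  CH3 → C:1 H:3
Element totals:
  C: 7
  H: 14
  O: 2
Molecular formula: C7H14O2.
Molar mass = 130.187 g/mol.
Mass from C: 7 × 12.011 = 84.077 g/mol.
%C = 84.077 / 130.187 × 100 = 64.58%.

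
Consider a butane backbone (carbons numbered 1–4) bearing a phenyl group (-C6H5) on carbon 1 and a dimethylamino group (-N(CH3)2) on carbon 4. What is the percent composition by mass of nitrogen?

Atom tally by fragment:
  C6H5CH2 → C:7 H:7
  CH2 → C:1 H:2
  CH2 → C:1 H:2
  CH2N(CH3)2 → C:3 H:8 N:1
Element totals:
  C: 12
  H: 19
  N: 1
Molecular formula: C12H19N.
Molar mass = 177.291 g/mol.
Mass from N: 1 × 14.007 = 14.007 g/mol.
%N = 14.007 / 177.291 × 100 = 7.90%.

7.90%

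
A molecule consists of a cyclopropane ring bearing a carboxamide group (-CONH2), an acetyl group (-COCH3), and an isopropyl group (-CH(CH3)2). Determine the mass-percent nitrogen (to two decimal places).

8.28%

Atom tally by fragment:
  cyclopropane ring core → C:3 H:6
  (− 3 ring H displaced by substituents)
  + CONH2 → C:1 H:2 O:1 N:1
  + COCH3 → C:2 H:3 O:1
  + CH(CH3)2 → C:3 H:7
Element totals:
  C: 9
  H: 15
  N: 1
  O: 2
Molecular formula: C9H15NO2.
Molar mass = 169.224 g/mol.
Mass from N: 1 × 14.007 = 14.007 g/mol.
%N = 14.007 / 169.224 × 100 = 8.28%.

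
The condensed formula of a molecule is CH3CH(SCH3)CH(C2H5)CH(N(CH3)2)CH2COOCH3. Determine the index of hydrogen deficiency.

1

Element totals:
  C: 12
  H: 25
  N: 1
  O: 2
  S: 1
Molecular formula: C12H25NO2S.
DoU = (2C + 2 + N − H − X) / 2 = (2·12 + 2 + 1 − 25 − 0) / 2 = 1.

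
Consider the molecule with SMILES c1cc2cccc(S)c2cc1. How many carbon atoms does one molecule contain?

Atom tally by fragment:
  naphthalene ring system core → C:10 H:8
  (− 1 ring H displaced by substituents)
  + SH → S:1 H:1
Element totals:
  C: 10
  H: 8
  S: 1

10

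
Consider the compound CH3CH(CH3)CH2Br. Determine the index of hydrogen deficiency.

0

Atom tally by fragment:
  CH3 → C:1 H:3
  CH(CH3) → C:2 H:4
  CH2Br → C:1 H:2 Br:1
Element totals:
  C: 4
  H: 9
  Br: 1
Molecular formula: C4H9Br.
DoU = (2C + 2 + N − H − X) / 2 = (2·4 + 2 + 0 − 9 − 1) / 2 = 0.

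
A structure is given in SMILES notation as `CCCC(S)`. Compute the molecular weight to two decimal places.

90.18 g/mol

Atom tally by fragment:
  CH3 → C:1 H:3
  CH2 → C:1 H:2
  CH2 → C:1 H:2
  CH2SH → C:1 H:3 S:1
Element totals:
  C: 4
  H: 10
  S: 1
Molecular formula: C4H10S.
  M = 4(12.011) + 10(1.008) + 32.06
    = 48.044 + 10.080 + 32.060 = 90.184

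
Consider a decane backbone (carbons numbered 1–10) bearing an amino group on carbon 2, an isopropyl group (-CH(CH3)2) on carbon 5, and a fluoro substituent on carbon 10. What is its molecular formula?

Atom tally by fragment:
  CH3 → C:1 H:3
  CH(NH2) → C:1 H:3 N:1
  CH2 → C:1 H:2
  CH2 → C:1 H:2
  CH(CH(CH3)2) → C:4 H:8
  CH2 → C:1 H:2
  CH2 → C:1 H:2
  CH2 → C:1 H:2
  CH2 → C:1 H:2
  CH2F → C:1 H:2 F:1
Element totals:
  C: 13
  H: 28
  F: 1
  N: 1

C13H28FN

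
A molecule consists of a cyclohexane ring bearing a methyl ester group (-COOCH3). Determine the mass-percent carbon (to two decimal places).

Atom tally by fragment:
  cyclohexane ring core → C:6 H:12
  (− 1 ring H displaced by substituents)
  + COOCH3 → C:2 H:3 O:2
Element totals:
  C: 8
  H: 14
  O: 2
Molecular formula: C8H14O2.
Molar mass = 142.198 g/mol.
Mass from C: 8 × 12.011 = 96.088 g/mol.
%C = 96.088 / 142.198 × 100 = 67.57%.

67.57%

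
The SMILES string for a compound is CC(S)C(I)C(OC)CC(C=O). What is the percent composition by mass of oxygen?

Atom tally by fragment:
  CH3 → C:1 H:3
  CH(SH) → C:1 H:2 S:1
  CH(I) → C:1 H:1 I:1
  CH(OCH3) → C:2 H:4 O:1
  CH2 → C:1 H:2
  CH2CHO → C:2 H:3 O:1
Element totals:
  C: 8
  H: 15
  I: 1
  O: 2
  S: 1
Molecular formula: C8H15IO2S.
Molar mass = 302.170 g/mol.
Mass from O: 2 × 15.999 = 31.998 g/mol.
%O = 31.998 / 302.170 × 100 = 10.59%.

10.59%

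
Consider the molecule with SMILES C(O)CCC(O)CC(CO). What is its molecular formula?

Atom tally by fragment:
  HOCH2 → C:1 H:3 O:1
  CH2 → C:1 H:2
  CH2 → C:1 H:2
  CH(OH) → C:1 H:2 O:1
  CH2 → C:1 H:2
  CH2CH2OH → C:2 H:5 O:1
Element totals:
  C: 7
  H: 16
  O: 3

C7H16O3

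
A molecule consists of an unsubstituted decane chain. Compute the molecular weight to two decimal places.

Atom tally by fragment:
  CH3 → C:1 H:3
  CH2 → C:1 H:2
  CH2 → C:1 H:2
  CH2 → C:1 H:2
  CH2 → C:1 H:2
  CH2 → C:1 H:2
  CH2 → C:1 H:2
  CH2 → C:1 H:2
  CH2 → C:1 H:2
  CH3 → C:1 H:3
Element totals:
  C: 10
  H: 22
Molecular formula: C10H22.
  M = 10(12.011) + 22(1.008)
    = 120.110 + 22.176 = 142.286

142.29 g/mol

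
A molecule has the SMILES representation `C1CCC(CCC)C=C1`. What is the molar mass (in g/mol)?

Atom tally by fragment:
  cyclohexene ring core → C:6 H:10
  (− 1 ring H displaced by substituents)
  + CH2CH2CH3 → C:3 H:7
Element totals:
  C: 9
  H: 16
Molecular formula: C9H16.
  M = 9(12.011) + 16(1.008)
    = 108.099 + 16.128 = 124.227

124.23 g/mol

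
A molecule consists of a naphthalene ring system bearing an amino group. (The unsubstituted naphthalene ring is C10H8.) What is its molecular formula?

Atom tally by fragment:
  naphthalene ring system core → C:10 H:8
  (− 1 ring H displaced by substituents)
  + NH2 → N:1 H:2
Element totals:
  C: 10
  H: 9
  N: 1

C10H9N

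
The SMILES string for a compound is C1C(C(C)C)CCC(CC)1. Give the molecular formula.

C10H20

Atom tally by fragment:
  cyclopentane ring core → C:5 H:10
  (− 2 ring H displaced by substituents)
  + CH(CH3)2 → C:3 H:7
  + C2H5 → C:2 H:5
Element totals:
  C: 10
  H: 20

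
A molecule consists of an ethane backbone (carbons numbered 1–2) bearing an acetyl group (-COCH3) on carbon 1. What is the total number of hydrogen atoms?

Atom tally by fragment:
  CH3COCH2 → C:3 H:5 O:1
  CH3 → C:1 H:3
Element totals:
  C: 4
  H: 8
  O: 1

8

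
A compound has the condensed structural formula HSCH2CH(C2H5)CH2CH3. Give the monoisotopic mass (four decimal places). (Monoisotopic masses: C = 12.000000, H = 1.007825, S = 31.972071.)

118.0816

Atom tally by fragment:
  HSCH2 → C:1 H:3 S:1
  CH(C2H5) → C:3 H:6
  CH2 → C:1 H:2
  CH3 → C:1 H:3
Element totals:
  C: 6
  H: 14
  S: 1
Molecular formula: C6H14S.
  M = 6(12.0) + 14(1.007825) + 31.972071
    = 72.000000 + 14.109550 + 31.972071 = 118.081621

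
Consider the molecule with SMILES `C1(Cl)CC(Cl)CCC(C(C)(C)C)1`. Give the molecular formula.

Atom tally by fragment:
  cyclohexane ring core → C:6 H:12
  (− 3 ring H displaced by substituents)
  + Cl → Cl:1
  + Cl → Cl:1
  + C(CH3)3 → C:4 H:9
Element totals:
  C: 10
  H: 18
  Cl: 2

C10H18Cl2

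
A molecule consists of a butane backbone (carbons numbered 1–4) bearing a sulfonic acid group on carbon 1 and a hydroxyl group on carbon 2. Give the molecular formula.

C4H10O4S

Atom tally by fragment:
  HO3SCH2 → C:1 H:3 S:1 O:3
  CH(OH) → C:1 H:2 O:1
  CH2 → C:1 H:2
  CH3 → C:1 H:3
Element totals:
  C: 4
  H: 10
  O: 4
  S: 1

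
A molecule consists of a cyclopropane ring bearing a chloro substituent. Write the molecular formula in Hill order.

Atom tally by fragment:
  cyclopropane ring core → C:3 H:6
  (− 1 ring H displaced by substituents)
  + Cl → Cl:1
Element totals:
  C: 3
  H: 5
  Cl: 1

C3H5Cl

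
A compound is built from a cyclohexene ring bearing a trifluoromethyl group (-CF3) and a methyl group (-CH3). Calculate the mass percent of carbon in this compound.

58.53%

Atom tally by fragment:
  cyclohexene ring core → C:6 H:10
  (− 2 ring H displaced by substituents)
  + CF3 → C:1 F:3
  + CH3 → C:1 H:3
Element totals:
  C: 8
  H: 11
  F: 3
Molecular formula: C8H11F3.
Molar mass = 164.170 g/mol.
Mass from C: 8 × 12.011 = 96.088 g/mol.
%C = 96.088 / 164.170 × 100 = 58.53%.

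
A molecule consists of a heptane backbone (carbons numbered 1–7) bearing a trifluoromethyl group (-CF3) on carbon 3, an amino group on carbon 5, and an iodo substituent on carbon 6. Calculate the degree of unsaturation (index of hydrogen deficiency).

Atom tally by fragment:
  CH3 → C:1 H:3
  CH2 → C:1 H:2
  CH(CF3) → C:2 H:1 F:3
  CH2 → C:1 H:2
  CH(NH2) → C:1 H:3 N:1
  CH(I) → C:1 H:1 I:1
  CH3 → C:1 H:3
Element totals:
  C: 8
  H: 15
  F: 3
  I: 1
  N: 1
Molecular formula: C8H15F3IN.
DoU = (2C + 2 + N − H − X) / 2 = (2·8 + 2 + 1 − 15 − 4) / 2 = 0.

0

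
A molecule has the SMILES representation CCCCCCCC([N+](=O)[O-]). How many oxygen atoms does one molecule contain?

Atom tally by fragment:
  CH3 → C:1 H:3
  CH2 → C:1 H:2
  CH2 → C:1 H:2
  CH2 → C:1 H:2
  CH2 → C:1 H:2
  CH2 → C:1 H:2
  CH2 → C:1 H:2
  CH2NO2 → C:1 H:2 N:1 O:2
Element totals:
  C: 8
  H: 17
  N: 1
  O: 2

2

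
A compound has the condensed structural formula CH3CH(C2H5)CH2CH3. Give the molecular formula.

Element totals:
  C: 6
  H: 14

C6H14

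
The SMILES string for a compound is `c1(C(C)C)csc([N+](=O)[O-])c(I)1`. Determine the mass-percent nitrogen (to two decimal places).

4.71%

Atom tally by fragment:
  thiophene ring core → C:4 H:4 S:1
  (− 3 ring H displaced by substituents)
  + CH(CH3)2 → C:3 H:7
  + NO2 → N:1 O:2
  + I → I:1
Element totals:
  C: 7
  H: 8
  I: 1
  N: 1
  O: 2
  S: 1
Molecular formula: C7H8INO2S.
Molar mass = 297.110 g/mol.
Mass from N: 1 × 14.007 = 14.007 g/mol.
%N = 14.007 / 297.110 × 100 = 4.71%.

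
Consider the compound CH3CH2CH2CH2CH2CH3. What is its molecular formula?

Atom tally by fragment:
  CH3 → C:1 H:3
  CH2 → C:1 H:2
  CH2 → C:1 H:2
  CH2 → C:1 H:2
  CH2 → C:1 H:2
  CH3 → C:1 H:3
Element totals:
  C: 6
  H: 14

C6H14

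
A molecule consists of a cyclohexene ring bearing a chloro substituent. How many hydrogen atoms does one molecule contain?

Atom tally by fragment:
  cyclohexene ring core → C:6 H:10
  (− 1 ring H displaced by substituents)
  + Cl → Cl:1
Element totals:
  C: 6
  H: 9
  Cl: 1

9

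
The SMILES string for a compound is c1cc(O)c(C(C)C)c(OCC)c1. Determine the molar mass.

Atom tally by fragment:
  benzene ring core → C:6 H:6
  (− 3 ring H displaced by substituents)
  + OH → O:1 H:1
  + CH(CH3)2 → C:3 H:7
  + OC2H5 → C:2 H:5 O:1
Element totals:
  C: 11
  H: 16
  O: 2
Molecular formula: C11H16O2.
  M = 11(12.011) + 16(1.008) + 2(15.999)
    = 132.121 + 16.128 + 31.998 = 180.247

180.25 g/mol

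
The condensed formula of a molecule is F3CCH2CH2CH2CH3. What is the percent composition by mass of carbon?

Atom tally by fragment:
  F3CCH2 → C:2 H:2 F:3
  CH2 → C:1 H:2
  CH2 → C:1 H:2
  CH3 → C:1 H:3
Element totals:
  C: 5
  H: 9
  F: 3
Molecular formula: C5H9F3.
Molar mass = 126.121 g/mol.
Mass from C: 5 × 12.011 = 60.055 g/mol.
%C = 60.055 / 126.121 × 100 = 47.62%.

47.62%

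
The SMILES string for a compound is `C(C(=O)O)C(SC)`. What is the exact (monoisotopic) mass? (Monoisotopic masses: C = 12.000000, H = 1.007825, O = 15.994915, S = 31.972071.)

120.0245

Atom tally by fragment:
  HOOCCH2 → C:2 H:3 O:2
  CH2SCH3 → C:2 H:5 S:1
Element totals:
  C: 4
  H: 8
  O: 2
  S: 1
Molecular formula: C4H8O2S.
  M = 4(12.0) + 8(1.007825) + 2(15.994915) + 31.972071
    = 48.000000 + 8.062600 + 31.989830 + 31.972071 = 120.024501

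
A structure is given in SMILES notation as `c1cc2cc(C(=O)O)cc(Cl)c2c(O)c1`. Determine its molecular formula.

C11H7ClO3

Atom tally by fragment:
  naphthalene ring system core → C:10 H:8
  (− 3 ring H displaced by substituents)
  + COOH → C:1 H:1 O:2
  + Cl → Cl:1
  + OH → O:1 H:1
Element totals:
  C: 11
  H: 7
  Cl: 1
  O: 3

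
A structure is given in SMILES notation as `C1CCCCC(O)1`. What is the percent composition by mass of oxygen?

15.97%

Atom tally by fragment:
  cyclohexane ring core → C:6 H:12
  (− 1 ring H displaced by substituents)
  + OH → O:1 H:1
Element totals:
  C: 6
  H: 12
  O: 1
Molecular formula: C6H12O.
Molar mass = 100.161 g/mol.
Mass from O: 1 × 15.999 = 15.999 g/mol.
%O = 15.999 / 100.161 × 100 = 15.97%.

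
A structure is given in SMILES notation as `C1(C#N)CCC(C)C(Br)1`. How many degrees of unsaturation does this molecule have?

3

Atom tally by fragment:
  cyclopentane ring core → C:5 H:10
  (− 3 ring H displaced by substituents)
  + CN → C:1 N:1
  + CH3 → C:1 H:3
  + Br → Br:1
Element totals:
  C: 7
  H: 10
  Br: 1
  N: 1
Molecular formula: C7H10BrN.
DoU = (2C + 2 + N − H − X) / 2 = (2·7 + 2 + 1 − 10 − 1) / 2 = 3.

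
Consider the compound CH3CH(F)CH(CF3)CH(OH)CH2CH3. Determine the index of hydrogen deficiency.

0

Element totals:
  C: 7
  H: 12
  F: 4
  O: 1
Molecular formula: C7H12F4O.
DoU = (2C + 2 + N − H − X) / 2 = (2·7 + 2 + 0 − 12 − 4) / 2 = 0.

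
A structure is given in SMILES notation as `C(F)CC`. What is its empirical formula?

Atom tally by fragment:
  FCH2 → C:1 H:2 F:1
  CH2 → C:1 H:2
  CH3 → C:1 H:3
Element totals:
  C: 3
  H: 7
  F: 1
Molecular formula: C3H7F.
gcd of subscripts (3, 1, 7) = 1, so the empirical formula equals the molecular formula.

C3H7F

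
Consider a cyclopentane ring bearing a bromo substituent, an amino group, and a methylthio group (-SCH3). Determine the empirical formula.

C6H12BrNS

Atom tally by fragment:
  cyclopentane ring core → C:5 H:10
  (− 3 ring H displaced by substituents)
  + Br → Br:1
  + NH2 → N:1 H:2
  + SCH3 → C:1 H:3 S:1
Element totals:
  C: 6
  H: 12
  Br: 1
  N: 1
  S: 1
Molecular formula: C6H12BrNS.
gcd of subscripts (1, 6, 12, 1, 1) = 1, so the empirical formula equals the molecular formula.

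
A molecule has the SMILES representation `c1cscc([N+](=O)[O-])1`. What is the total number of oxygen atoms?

2

Atom tally by fragment:
  thiophene ring core → C:4 H:4 S:1
  (− 1 ring H displaced by substituents)
  + NO2 → N:1 O:2
Element totals:
  C: 4
  H: 3
  N: 1
  O: 2
  S: 1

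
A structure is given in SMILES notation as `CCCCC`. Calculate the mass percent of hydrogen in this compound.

Atom tally by fragment:
  CH3 → C:1 H:3
  CH2 → C:1 H:2
  CH2 → C:1 H:2
  CH2 → C:1 H:2
  CH3 → C:1 H:3
Element totals:
  C: 5
  H: 12
Molecular formula: C5H12.
Molar mass = 72.151 g/mol.
Mass from H: 12 × 1.008 = 12.096 g/mol.
%H = 12.096 / 72.151 × 100 = 16.76%.

16.76%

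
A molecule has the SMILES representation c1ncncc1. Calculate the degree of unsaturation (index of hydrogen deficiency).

Atom tally by fragment:
  pyrimidine ring core → C:4 H:4 N:2
Element totals:
  C: 4
  H: 4
  N: 2
Molecular formula: C4H4N2.
DoU = (2C + 2 + N − H − X) / 2 = (2·4 + 2 + 2 − 4 − 0) / 2 = 4.

4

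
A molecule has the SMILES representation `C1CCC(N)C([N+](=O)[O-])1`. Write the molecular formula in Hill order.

C5H10N2O2

Atom tally by fragment:
  cyclopentane ring core → C:5 H:10
  (− 2 ring H displaced by substituents)
  + NH2 → N:1 H:2
  + NO2 → N:1 O:2
Element totals:
  C: 5
  H: 10
  N: 2
  O: 2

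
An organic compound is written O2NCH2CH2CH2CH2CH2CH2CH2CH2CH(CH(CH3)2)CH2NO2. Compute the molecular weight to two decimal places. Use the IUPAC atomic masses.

Atom tally by fragment:
  O2NCH2 → C:1 H:2 N:1 O:2
  CH2 → C:1 H:2
  CH2 → C:1 H:2
  CH2 → C:1 H:2
  CH2 → C:1 H:2
  CH2 → C:1 H:2
  CH2 → C:1 H:2
  CH2 → C:1 H:2
  CH(CH(CH3)2) → C:4 H:8
  CH2NO2 → C:1 H:2 N:1 O:2
Element totals:
  C: 13
  H: 26
  N: 2
  O: 4
Molecular formula: C13H26N2O4.
  M = 13(12.011) + 26(1.008) + 2(14.007) + 4(15.999)
    = 156.143 + 26.208 + 28.014 + 63.996 = 274.361

274.36 g/mol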